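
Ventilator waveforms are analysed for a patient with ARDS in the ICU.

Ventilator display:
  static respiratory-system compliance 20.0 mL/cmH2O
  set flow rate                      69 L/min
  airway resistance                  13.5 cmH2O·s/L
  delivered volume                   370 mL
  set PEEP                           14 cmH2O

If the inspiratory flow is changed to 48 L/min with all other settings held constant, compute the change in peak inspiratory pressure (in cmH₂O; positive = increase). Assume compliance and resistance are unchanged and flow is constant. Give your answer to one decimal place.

Flow: 69 L/min ÷ 60 = 1.15 L/s.
New flow: 48 L/min ÷ 60 = 0.8 L/s.
PIP = Vt/C + R·V̇ + PEEP (constant-flow equation of motion).
Only the resistive term changes: ΔPIP = R × ΔV̇ = 13.5 × (0.8 − 1.15) = 13.5 × -0.35 = -4.725 cmH2O.

-4.7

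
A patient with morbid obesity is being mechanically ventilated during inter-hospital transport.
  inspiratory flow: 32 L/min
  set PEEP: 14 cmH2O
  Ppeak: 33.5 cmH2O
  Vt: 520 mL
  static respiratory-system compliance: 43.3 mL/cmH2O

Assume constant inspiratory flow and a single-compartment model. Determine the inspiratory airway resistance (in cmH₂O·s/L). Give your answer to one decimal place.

Flow: 32 L/min ÷ 60 = 0.5333 L/s.
Equation of motion (constant flow): PIP = Vt/C + R·V̇ + PEEP.
R·V̇ = PIP − Vt/C − PEEP = 33.5 − 520/43.3 − 14 = 33.5 − 12.009 − 14 = 7.491 cmH2O.
R = 7.491 / 0.5333 = 14.047 cmH2O·s/L.

14.0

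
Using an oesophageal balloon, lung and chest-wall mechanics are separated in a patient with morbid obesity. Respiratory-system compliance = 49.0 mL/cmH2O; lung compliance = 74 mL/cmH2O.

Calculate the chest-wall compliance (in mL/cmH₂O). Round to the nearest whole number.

145

1/Ccw = 1/Crs − 1/CL.
1/Ccw = 1/49.0 − 1/74 = 0.006895.
Ccw = 145.03 mL/cmH2O.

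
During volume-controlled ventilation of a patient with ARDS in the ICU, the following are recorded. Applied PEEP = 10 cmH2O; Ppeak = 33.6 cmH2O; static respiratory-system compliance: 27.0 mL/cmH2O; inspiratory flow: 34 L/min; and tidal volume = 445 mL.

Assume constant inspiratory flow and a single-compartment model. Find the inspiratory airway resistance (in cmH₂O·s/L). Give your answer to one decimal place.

12.6

Flow: 34 L/min ÷ 60 = 0.5667 L/s.
Equation of motion (constant flow): PIP = Vt/C + R·V̇ + PEEP.
R·V̇ = PIP − Vt/C − PEEP = 33.6 − 445/27.0 − 10 = 33.6 − 16.481 − 10 = 7.119 cmH2O.
R = 7.119 / 0.5667 = 12.562 cmH2O·s/L.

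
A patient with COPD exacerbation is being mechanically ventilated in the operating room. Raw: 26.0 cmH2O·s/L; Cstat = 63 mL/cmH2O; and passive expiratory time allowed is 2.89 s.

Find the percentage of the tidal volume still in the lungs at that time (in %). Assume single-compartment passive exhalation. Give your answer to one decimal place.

τ = R × C = 26.0 × 63 mL/cmH2O = 26.0 × 0.063 L/cmH2O = 1.638 s.
Passive exhalation: V(t)/V₀ = e^(−t/τ) = e^(−2.89/1.638) = 0.1713.
Fraction remaining = 0.1713 → 17.13%.

17.1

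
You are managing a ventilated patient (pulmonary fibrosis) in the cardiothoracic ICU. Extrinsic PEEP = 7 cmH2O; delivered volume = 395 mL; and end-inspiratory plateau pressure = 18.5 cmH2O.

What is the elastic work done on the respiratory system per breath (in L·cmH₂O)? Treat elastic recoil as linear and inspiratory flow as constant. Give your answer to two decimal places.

Elastic work ≈ ½ × (Pplat − PEEP) × Vt = 0.5 × (18.5 − 7) × 0.395 L = 0.5 × 11.5 × 0.395 = 2.271 L·cmH2O.

2.27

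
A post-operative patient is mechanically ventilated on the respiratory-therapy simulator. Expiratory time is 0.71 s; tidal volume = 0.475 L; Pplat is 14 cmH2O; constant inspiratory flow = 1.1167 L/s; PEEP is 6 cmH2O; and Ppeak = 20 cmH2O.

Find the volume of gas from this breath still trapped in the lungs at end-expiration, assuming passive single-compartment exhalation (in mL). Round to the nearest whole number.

R = (PIP − Pplat)/V̇ = (20 − 14) / 1.1167 = 6.0/1.1167 = 5.373 cmH2O·s/L.
C = Vt/(Pplat − PEEP) = 475.0 / (14 − 6) = 475.0/8.0 = 59.375 mL/cmH2O.
τ = R × C = 5.373 × 0.05938 L/cmH2O = 0.319 s.
Fraction remaining = e^(−Te/τ) = e^(−0.71/0.319) = 0.108.
Trapped volume = 475.0 × 0.108 = 51.3 mL.

51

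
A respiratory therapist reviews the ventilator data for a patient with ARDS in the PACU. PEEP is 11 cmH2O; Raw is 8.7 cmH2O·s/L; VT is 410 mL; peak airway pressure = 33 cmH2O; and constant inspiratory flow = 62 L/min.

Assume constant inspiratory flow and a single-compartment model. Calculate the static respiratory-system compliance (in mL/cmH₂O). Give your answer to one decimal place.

31.5

Flow: 62 L/min ÷ 60 = 1.0333 L/s.
Equation of motion (constant flow): PIP = Vt/C + R·V̇ + PEEP.
Vt/C = PIP − R·V̇ − PEEP = 33 − 8.7×1.0333 − 11 = 33 − 8.99 − 11 = 13.01 cmH2O.
C = Vt / 13.01 = 410 / 13.01 = 31.514 mL/cmH2O.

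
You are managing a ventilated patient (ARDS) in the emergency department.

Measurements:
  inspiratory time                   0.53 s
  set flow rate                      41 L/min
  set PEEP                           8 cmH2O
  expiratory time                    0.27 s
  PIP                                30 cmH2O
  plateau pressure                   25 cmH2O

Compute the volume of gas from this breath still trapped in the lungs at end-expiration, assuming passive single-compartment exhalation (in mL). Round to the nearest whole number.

Flow: 41 L/min ÷ 60 = 0.6833 L/s.
Vt = flow × Ti = 0.6833 L/s × 0.53 s × 1000 mL/L = 362.15 mL.
R = (PIP − Pplat)/V̇ = (30 − 25) / 0.6833 = 5.0/0.6833 = 7.317 cmH2O·s/L.
C = Vt/(Pplat − PEEP) = 362.15 / (25 − 8) = 362.15/17.0 = 21.303 mL/cmH2O.
τ = R × C = 7.317 × 0.0213 L/cmH2O = 0.1559 s.
Fraction remaining = e^(−Te/τ) = e^(−0.27/0.1559) = 0.177.
Trapped volume = 362.15 × 0.177 = 64.101 mL.

64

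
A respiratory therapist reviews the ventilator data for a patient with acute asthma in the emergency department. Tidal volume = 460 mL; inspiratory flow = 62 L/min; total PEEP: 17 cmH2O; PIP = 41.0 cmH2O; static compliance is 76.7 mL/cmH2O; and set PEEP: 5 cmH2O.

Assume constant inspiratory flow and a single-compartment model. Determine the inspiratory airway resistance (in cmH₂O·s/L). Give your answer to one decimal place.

17.4

Flow: 62 L/min ÷ 60 = 1.0333 L/s.
Total PEEP = 17 cmH2O (set 5 + intrinsic 12); this is the baseline alveolar pressure.
Equation of motion (constant flow): PIP = Vt/C + R·V̇ + PEEP.
R·V̇ = PIP − Vt/C − PEEP = 41.0 − 460/76.7 − 17 = 41.0 − 5.997 − 17 = 18.003 cmH2O.
R = 18.003 / 1.0333 = 17.423 cmH2O·s/L.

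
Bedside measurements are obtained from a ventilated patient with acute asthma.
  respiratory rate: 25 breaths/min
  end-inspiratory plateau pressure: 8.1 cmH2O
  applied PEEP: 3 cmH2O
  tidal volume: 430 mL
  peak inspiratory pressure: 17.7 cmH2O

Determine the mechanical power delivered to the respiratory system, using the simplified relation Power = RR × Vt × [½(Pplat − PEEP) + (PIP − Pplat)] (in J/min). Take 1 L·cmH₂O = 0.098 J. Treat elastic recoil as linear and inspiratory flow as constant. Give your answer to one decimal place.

12.8

Per-breath work = Vt × [½(Pplat−PEEP) + (PIP−Pplat)] = 0.430 × [0.5×5.1 + 9.6] = 0.430 × 12.15 = 5.225 L·cmH2O.
Power = 25 × 5.225 = 130.63 L·cmH2O/min.
× 0.098 J/(L·cmH2O) → 12.802 J/min.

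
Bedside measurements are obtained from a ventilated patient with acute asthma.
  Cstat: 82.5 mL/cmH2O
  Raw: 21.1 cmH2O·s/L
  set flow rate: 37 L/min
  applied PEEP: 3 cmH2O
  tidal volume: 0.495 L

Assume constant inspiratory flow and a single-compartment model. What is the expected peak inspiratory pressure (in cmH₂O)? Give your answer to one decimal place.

Flow: 37 L/min ÷ 60 = 0.6167 L/s.
Equation of motion (constant flow): PIP = Vt/C + R·V̇ + PEEP.
PIP = 495/82.5 + 21.1×0.6167 + 3 = 6.0 + 13.012 + 3 = 22.012 cmH2O.

22.0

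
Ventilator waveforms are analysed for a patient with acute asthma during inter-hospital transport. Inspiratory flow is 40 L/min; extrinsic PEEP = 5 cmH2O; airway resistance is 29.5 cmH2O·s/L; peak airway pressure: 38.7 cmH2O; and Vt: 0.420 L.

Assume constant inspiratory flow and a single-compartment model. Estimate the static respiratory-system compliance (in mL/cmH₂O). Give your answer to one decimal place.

29.9

Flow: 40 L/min ÷ 60 = 0.6667 L/s.
Equation of motion (constant flow): PIP = Vt/C + R·V̇ + PEEP.
Vt/C = PIP − R·V̇ − PEEP = 38.7 − 29.5×0.6667 − 5 = 38.7 − 19.668 − 5 = 14.032 cmH2O.
C = Vt / 14.032 = 420 / 14.032 = 29.932 mL/cmH2O.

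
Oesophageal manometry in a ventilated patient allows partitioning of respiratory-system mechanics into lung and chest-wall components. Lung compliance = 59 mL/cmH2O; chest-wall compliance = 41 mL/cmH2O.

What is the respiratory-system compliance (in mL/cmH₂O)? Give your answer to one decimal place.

Lung and chest wall are elastances in series: 1/Crs = 1/CL + 1/Ccw.
1/Crs = 1/59 + 1/41 = 0.04134.
Crs = 24.19 mL/cmH2O.

24.2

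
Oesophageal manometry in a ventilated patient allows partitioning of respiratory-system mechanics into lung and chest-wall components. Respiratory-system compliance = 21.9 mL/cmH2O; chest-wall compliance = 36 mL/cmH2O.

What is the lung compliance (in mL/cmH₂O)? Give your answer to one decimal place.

1/CL = 1/Crs − 1/Ccw.
1/CL = 1/21.9 − 1/36 = 0.01788.
CL = 55.928 mL/cmH2O.

55.9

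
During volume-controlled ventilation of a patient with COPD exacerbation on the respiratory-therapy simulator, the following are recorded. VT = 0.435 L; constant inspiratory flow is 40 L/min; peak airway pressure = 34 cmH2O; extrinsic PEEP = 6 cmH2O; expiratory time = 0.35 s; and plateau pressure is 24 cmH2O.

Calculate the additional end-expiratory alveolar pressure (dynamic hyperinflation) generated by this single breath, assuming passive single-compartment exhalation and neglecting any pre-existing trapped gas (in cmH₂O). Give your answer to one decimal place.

6.9

Flow: 40 L/min ÷ 60 = 0.6667 L/s.
R = (PIP − Pplat)/V̇ = (34 − 24) / 0.6667 = 10.0/0.6667 = 14.999 cmH2O·s/L.
C = Vt/(Pplat − PEEP) = 435.0 / (24 − 6) = 435.0/18.0 = 24.167 mL/cmH2O.
τ = R × C = 14.999 × 0.02417 L/cmH2O = 0.3625 s.
Fraction remaining = e^(−Te/τ) = e^(−0.35/0.3625) = 0.3808; trapped volume = 435.0 × 0.3808 = 165.65 mL.
Additional alveolar pressure from trapping ≈ V_trapped / C = 165.65 / 24.167 = 6.854 cmH2O.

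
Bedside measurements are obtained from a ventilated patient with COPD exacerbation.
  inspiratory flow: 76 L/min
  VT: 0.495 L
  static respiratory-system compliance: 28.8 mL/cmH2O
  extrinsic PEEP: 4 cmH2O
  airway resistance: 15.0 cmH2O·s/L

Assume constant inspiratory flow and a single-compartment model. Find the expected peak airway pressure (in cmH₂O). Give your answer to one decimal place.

40.2

Flow: 76 L/min ÷ 60 = 1.2667 L/s.
Equation of motion (constant flow): PIP = Vt/C + R·V̇ + PEEP.
PIP = 495/28.8 + 15.0×1.2667 + 4 = 17.188 + 19.001 + 4 = 40.189 cmH2O.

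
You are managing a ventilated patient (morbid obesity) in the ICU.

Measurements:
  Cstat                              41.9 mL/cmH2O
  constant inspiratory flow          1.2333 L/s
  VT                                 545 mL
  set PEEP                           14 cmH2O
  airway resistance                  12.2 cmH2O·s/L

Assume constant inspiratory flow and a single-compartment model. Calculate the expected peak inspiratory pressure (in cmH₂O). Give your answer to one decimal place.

42.1

Equation of motion (constant flow): PIP = Vt/C + R·V̇ + PEEP.
PIP = 545/41.9 + 12.2×1.2333 + 14 = 13.007 + 15.046 + 14 = 42.053 cmH2O.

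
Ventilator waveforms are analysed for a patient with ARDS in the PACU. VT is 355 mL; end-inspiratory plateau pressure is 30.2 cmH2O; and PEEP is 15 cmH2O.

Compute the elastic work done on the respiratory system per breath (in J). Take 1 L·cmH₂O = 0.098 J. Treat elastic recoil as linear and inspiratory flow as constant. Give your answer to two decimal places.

0.26

Elastic work ≈ ½ × (Pplat − PEEP) × Vt = 0.5 × (30.2 − 15) × 0.355 L = 0.5 × 15.2 × 0.355 = 2.698 L·cmH2O.
× 0.098 J/(L·cmH2O) → 0.2644 J.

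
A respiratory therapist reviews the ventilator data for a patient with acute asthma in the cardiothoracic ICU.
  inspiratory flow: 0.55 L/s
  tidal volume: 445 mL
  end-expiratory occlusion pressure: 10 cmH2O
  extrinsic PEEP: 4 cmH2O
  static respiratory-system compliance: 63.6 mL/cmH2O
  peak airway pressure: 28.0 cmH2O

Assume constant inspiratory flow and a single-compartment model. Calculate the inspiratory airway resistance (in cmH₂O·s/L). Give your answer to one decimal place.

20.0

Total PEEP = 10 cmH2O (set 4 + intrinsic 6); this is the baseline alveolar pressure.
Equation of motion (constant flow): PIP = Vt/C + R·V̇ + PEEP.
R·V̇ = PIP − Vt/C − PEEP = 28.0 − 445/63.6 − 10 = 28.0 − 6.997 − 10 = 11.003 cmH2O.
R = 11.003 / 0.55 = 20.005 cmH2O·s/L.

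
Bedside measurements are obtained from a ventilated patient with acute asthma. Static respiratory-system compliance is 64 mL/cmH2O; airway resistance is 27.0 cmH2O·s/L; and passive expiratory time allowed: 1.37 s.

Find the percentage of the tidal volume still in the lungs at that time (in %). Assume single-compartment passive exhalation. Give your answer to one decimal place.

τ = R × C = 27.0 × 64 mL/cmH2O = 27.0 × 0.064 L/cmH2O = 1.728 s.
Passive exhalation: V(t)/V₀ = e^(−t/τ) = e^(−1.37/1.728) = 0.4526.
Fraction remaining = 0.4526 → 45.26%.

45.3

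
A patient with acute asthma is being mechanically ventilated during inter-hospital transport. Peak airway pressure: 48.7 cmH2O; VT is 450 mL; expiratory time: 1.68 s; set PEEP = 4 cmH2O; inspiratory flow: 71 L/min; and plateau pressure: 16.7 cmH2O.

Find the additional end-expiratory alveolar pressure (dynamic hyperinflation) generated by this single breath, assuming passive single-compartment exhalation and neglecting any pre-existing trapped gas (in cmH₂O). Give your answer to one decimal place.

2.2

Flow: 71 L/min ÷ 60 = 1.1833 L/s.
R = (PIP − Pplat)/V̇ = (48.7 − 16.7) / 1.1833 = 32.0/1.1833 = 27.043 cmH2O·s/L.
C = Vt/(Pplat − PEEP) = 450.0 / (16.7 − 4) = 450.0/12.7 = 35.433 mL/cmH2O.
τ = R × C = 27.043 × 0.03543 L/cmH2O = 0.9581 s.
Fraction remaining = e^(−Te/τ) = e^(−1.68/0.9581) = 0.1732; trapped volume = 450.0 × 0.1732 = 77.94 mL.
Additional alveolar pressure from trapping ≈ V_trapped / C = 77.94 / 35.433 = 2.2 cmH2O.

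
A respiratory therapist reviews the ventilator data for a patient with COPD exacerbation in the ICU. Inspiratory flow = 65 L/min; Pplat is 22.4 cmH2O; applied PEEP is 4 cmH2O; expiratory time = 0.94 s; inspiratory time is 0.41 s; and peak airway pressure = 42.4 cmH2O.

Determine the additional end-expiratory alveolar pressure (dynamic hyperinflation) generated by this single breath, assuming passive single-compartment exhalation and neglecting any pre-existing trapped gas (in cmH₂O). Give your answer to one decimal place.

Flow: 65 L/min ÷ 60 = 1.0833 L/s.
Vt = flow × Ti = 1.0833 L/s × 0.41 s × 1000 mL/L = 444.15 mL.
R = (PIP − Pplat)/V̇ = (42.4 − 22.4) / 1.0833 = 20.0/1.0833 = 18.462 cmH2O·s/L.
C = Vt/(Pplat − PEEP) = 444.15 / (22.4 − 4) = 444.15/18.4 = 24.139 mL/cmH2O.
τ = R × C = 18.462 × 0.02414 L/cmH2O = 0.4457 s.
Fraction remaining = e^(−Te/τ) = e^(−0.94/0.4457) = 0.1214; trapped volume = 444.15 × 0.1214 = 53.92 mL.
Additional alveolar pressure from trapping ≈ V_trapped / C = 53.92 / 24.139 = 2.234 cmH2O.

2.2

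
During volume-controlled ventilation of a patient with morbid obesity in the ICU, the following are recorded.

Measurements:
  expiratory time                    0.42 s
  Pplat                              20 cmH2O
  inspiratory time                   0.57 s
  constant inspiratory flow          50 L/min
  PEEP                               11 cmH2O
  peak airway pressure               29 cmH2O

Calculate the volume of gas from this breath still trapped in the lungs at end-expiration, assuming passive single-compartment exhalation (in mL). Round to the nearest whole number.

227

Flow: 50 L/min ÷ 60 = 0.8333 L/s.
Vt = flow × Ti = 0.8333 L/s × 0.57 s × 1000 mL/L = 474.98 mL.
R = (PIP − Pplat)/V̇ = (29 − 20) / 0.8333 = 9.0/0.8333 = 10.8 cmH2O·s/L.
C = Vt/(Pplat − PEEP) = 474.98 / (20 − 11) = 474.98/9.0 = 52.776 mL/cmH2O.
τ = R × C = 10.8 × 0.05278 L/cmH2O = 0.57 s.
Fraction remaining = e^(−Te/τ) = e^(−0.42/0.57) = 0.4786.
Trapped volume = 474.98 × 0.4786 = 227.33 mL.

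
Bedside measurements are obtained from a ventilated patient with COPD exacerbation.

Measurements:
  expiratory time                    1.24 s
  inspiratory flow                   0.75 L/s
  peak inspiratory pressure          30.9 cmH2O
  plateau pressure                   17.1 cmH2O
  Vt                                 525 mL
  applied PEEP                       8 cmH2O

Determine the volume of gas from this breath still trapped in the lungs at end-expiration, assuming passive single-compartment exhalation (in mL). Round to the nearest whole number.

R = (PIP − Pplat)/V̇ = (30.9 − 17.1) / 0.75 = 13.8/0.75 = 18.4 cmH2O·s/L.
C = Vt/(Pplat − PEEP) = 525.0 / (17.1 − 8) = 525.0/9.1 = 57.692 mL/cmH2O.
τ = R × C = 18.4 × 0.05769 L/cmH2O = 1.061 s.
Fraction remaining = e^(−Te/τ) = e^(−1.24/1.061) = 0.3108.
Trapped volume = 525.0 × 0.3108 = 163.17 mL.

163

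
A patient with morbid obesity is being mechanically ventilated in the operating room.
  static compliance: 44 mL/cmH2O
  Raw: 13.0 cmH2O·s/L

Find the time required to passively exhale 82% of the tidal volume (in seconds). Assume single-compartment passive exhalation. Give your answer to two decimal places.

τ = R × C = 13.0 × 44 mL/cmH2O = 13.0 × 0.044 L/cmH2O = 0.572 s.
Exhaled fraction f = 1 − e^(−t/τ) → t = −τ·ln(1 − f) = −0.572·ln(0.18) = 0.9809 s.

0.98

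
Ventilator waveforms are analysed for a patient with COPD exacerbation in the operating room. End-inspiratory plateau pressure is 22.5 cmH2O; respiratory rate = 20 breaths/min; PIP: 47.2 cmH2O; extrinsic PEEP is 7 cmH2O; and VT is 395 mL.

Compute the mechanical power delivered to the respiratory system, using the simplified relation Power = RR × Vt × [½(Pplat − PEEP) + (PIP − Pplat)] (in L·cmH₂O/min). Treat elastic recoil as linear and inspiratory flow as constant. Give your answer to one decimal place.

Per-breath work = Vt × [½(Pplat−PEEP) + (PIP−Pplat)] = 0.395 × [0.5×15.5 + 24.7] = 0.395 × 32.45 = 12.818 L·cmH2O.
Power = 20 × 12.818 = 256.36 L·cmH2O/min.

256.4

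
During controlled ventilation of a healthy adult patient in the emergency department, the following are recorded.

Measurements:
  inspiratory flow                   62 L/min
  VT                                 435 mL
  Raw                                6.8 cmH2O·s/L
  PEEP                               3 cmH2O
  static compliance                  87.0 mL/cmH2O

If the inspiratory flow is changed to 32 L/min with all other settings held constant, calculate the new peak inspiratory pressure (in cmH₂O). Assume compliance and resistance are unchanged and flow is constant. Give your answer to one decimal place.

11.6

Flow: 62 L/min ÷ 60 = 1.0333 L/s.
New flow: 32 L/min ÷ 60 = 0.5333 L/s.
PIP = Vt/C + R·V̇ + PEEP (constant-flow equation of motion).
Only the resistive term changes: ΔPIP = R × ΔV̇ = 6.8 × (0.5333 − 1.0333) = 6.8 × -0.5 = -3.4 cmH2O.
Original PIP = 435/87.0 + 6.8×1.0333 + 3 = 15.026 cmH2O; new PIP = 15.026 + (-3.4) = 11.626 cmH2O.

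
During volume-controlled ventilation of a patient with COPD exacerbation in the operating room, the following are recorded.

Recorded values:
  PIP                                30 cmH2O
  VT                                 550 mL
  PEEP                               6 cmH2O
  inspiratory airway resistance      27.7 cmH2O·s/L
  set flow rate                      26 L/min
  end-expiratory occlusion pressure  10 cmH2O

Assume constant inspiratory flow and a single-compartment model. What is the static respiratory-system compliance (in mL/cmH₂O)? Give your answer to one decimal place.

Flow: 26 L/min ÷ 60 = 0.4333 L/s.
Total PEEP = 10 cmH2O (set 6 + intrinsic 4); this is the baseline alveolar pressure.
Equation of motion (constant flow): PIP = Vt/C + R·V̇ + PEEP.
Vt/C = PIP − R·V̇ − PEEP = 30 − 27.7×0.4333 − 10 = 30 − 12.002 − 10 = 7.998 cmH2O.
C = Vt / 7.998 = 550 / 7.998 = 68.767 mL/cmH2O.

68.8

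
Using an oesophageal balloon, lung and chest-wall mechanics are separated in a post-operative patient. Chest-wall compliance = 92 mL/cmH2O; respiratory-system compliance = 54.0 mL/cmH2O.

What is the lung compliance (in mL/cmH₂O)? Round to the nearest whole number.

1/CL = 1/Crs − 1/Ccw.
1/CL = 1/54.0 − 1/92 = 0.007649.
CL = 130.74 mL/cmH2O.

131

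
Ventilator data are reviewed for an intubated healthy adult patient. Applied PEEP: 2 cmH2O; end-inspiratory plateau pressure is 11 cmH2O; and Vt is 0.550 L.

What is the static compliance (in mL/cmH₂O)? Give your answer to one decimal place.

61.1

Cstat = Vt / (Pplat − PEEP) = 550 / (11 − 2) = 550 / 9.0 = 61.111 mL/cmH2O.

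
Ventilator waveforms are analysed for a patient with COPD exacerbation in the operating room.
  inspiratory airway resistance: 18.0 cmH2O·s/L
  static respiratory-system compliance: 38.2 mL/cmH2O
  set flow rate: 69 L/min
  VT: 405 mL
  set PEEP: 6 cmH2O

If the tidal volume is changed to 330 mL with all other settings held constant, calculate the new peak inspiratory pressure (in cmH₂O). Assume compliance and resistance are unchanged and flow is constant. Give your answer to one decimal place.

Flow: 69 L/min ÷ 60 = 1.15 L/s.
PIP = Vt/C + R·V̇ + PEEP (constant-flow equation of motion).
Only the elastic term changes: ΔPIP = ΔVt / C = (330 − 405) / 38.2 = -1.963 cmH2O.
Original PIP = 405/38.2 + 18.0×1.15 + 6 = 37.302 cmH2O; new PIP = 37.302 + (-1.963) = 35.339 cmH2O.

35.3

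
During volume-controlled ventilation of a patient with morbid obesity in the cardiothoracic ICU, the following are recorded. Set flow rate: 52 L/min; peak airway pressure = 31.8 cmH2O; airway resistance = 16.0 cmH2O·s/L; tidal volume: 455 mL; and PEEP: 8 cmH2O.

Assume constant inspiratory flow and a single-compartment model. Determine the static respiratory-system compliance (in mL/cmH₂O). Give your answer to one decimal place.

Flow: 52 L/min ÷ 60 = 0.8667 L/s.
Equation of motion (constant flow): PIP = Vt/C + R·V̇ + PEEP.
Vt/C = PIP − R·V̇ − PEEP = 31.8 − 16.0×0.8667 − 8 = 31.8 − 13.867 − 8 = 9.933 cmH2O.
C = Vt / 9.933 = 455 / 9.933 = 45.807 mL/cmH2O.

45.8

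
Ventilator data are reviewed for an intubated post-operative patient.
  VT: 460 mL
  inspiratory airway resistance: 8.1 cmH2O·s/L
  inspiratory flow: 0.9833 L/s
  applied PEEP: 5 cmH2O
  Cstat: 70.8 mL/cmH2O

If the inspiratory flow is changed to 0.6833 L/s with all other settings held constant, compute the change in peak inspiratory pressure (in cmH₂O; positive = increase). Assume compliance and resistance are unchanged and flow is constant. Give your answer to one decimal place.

PIP = Vt/C + R·V̇ + PEEP (constant-flow equation of motion).
Only the resistive term changes: ΔPIP = R × ΔV̇ = 8.1 × (0.6833 − 0.9833) = 8.1 × -0.3 = -2.43 cmH2O.

-2.4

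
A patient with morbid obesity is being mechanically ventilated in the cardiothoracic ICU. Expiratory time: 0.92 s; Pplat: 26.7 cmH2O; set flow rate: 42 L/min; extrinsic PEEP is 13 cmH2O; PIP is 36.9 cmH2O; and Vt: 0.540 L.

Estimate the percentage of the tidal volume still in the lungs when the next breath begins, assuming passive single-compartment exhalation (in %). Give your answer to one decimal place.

Flow: 42 L/min ÷ 60 = 0.7 L/s.
R = (PIP − Pplat)/V̇ = (36.9 − 26.7) / 0.7 = 10.2/0.7 = 14.571 cmH2O·s/L.
C = Vt/(Pplat − PEEP) = 540.0 / (26.7 − 13) = 540.0/13.7 = 39.416 mL/cmH2O.
τ = R × C = 14.571 × 0.03942 L/cmH2O = 0.5744 s.
Fraction remaining at end-expiration = e^(−Te/τ) = e^(−0.92/0.5744) = 0.2016 → 20.16%.

20.2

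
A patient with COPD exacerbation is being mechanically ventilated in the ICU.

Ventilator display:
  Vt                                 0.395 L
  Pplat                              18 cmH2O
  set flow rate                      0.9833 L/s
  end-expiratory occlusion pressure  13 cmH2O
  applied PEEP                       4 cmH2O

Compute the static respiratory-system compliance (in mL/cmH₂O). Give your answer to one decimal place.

79.0

End-expiratory occlusion gives total PEEP = 13 cmH2O (intrinsic PEEP = 13 − 4 = 9). Use total PEEP for the elastic gradient.
Cstat = Vt / (Pplat − PEEPtotal) = 395 / (18 − 13) = 395 / 5.0 = 79.0 mL/cmH2O.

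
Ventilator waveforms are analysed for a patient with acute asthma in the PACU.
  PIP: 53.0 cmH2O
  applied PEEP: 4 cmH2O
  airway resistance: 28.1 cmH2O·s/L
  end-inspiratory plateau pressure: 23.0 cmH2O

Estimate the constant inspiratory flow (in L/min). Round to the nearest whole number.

64

flow = (PIP − Pplat) / Raw = (53.0 − 23.0) / 28.1 = 1.068 L/s × 60 = 64.08 L/min.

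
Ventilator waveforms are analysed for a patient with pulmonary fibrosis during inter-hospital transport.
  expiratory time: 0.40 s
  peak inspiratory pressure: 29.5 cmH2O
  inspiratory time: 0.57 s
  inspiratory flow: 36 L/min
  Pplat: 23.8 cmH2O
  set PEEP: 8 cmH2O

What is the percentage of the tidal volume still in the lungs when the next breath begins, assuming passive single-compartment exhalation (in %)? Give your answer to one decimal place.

14.3

Flow: 36 L/min ÷ 60 = 0.6 L/s.
Vt = flow × Ti = 0.6 L/s × 0.57 s × 1000 mL/L = 342.0 mL.
R = (PIP − Pplat)/V̇ = (29.5 − 23.8) / 0.6 = 5.7/0.6 = 9.5 cmH2O·s/L.
C = Vt/(Pplat − PEEP) = 342.0 / (23.8 − 8) = 342.0/15.8 = 21.646 mL/cmH2O.
τ = R × C = 9.5 × 0.02165 L/cmH2O = 0.2057 s.
Fraction remaining at end-expiration = e^(−Te/τ) = e^(−0.40/0.2057) = 0.143 → 14.3%.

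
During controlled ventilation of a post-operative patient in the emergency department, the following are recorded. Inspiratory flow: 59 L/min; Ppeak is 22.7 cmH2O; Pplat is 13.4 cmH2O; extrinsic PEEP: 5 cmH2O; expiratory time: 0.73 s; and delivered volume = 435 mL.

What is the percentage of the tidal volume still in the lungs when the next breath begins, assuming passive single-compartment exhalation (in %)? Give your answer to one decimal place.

Flow: 59 L/min ÷ 60 = 0.9833 L/s.
R = (PIP − Pplat)/V̇ = (22.7 − 13.4) / 0.9833 = 9.3/0.9833 = 9.458 cmH2O·s/L.
C = Vt/(Pplat − PEEP) = 435.0 / (13.4 − 5) = 435.0/8.4 = 51.786 mL/cmH2O.
τ = R × C = 9.458 × 0.05179 L/cmH2O = 0.4898 s.
Fraction remaining at end-expiration = e^(−Te/τ) = e^(−0.73/0.4898) = 0.2253 → 22.53%.

22.5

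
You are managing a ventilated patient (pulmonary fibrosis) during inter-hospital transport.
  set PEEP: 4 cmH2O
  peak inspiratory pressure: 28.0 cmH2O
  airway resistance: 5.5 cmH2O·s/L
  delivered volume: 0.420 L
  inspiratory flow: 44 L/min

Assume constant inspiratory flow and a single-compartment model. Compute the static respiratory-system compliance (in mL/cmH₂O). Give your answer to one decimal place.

21.0

Flow: 44 L/min ÷ 60 = 0.7333 L/s.
Equation of motion (constant flow): PIP = Vt/C + R·V̇ + PEEP.
Vt/C = PIP − R·V̇ − PEEP = 28.0 − 5.5×0.7333 − 4 = 28.0 − 4.033 − 4 = 19.967 cmH2O.
C = Vt / 19.967 = 420 / 19.967 = 21.035 mL/cmH2O.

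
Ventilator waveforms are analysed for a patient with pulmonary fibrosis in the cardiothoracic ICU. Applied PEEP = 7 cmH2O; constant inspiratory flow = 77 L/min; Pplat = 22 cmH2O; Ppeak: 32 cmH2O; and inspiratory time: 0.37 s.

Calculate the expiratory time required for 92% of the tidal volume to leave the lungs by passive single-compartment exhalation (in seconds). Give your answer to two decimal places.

Flow: 77 L/min ÷ 60 = 1.2833 L/s.
Vt = flow × Ti = 1.2833 L/s × 0.37 s × 1000 mL/L = 474.82 mL.
R = (PIP − Pplat)/V̇ = (32 − 22) / 1.2833 = 10.0/1.2833 = 7.792 cmH2O·s/L.
C = Vt/(Pplat − PEEP) = 474.82 / (22 − 7) = 474.82/15.0 = 31.655 mL/cmH2O.
τ = R × C = 7.792 × 0.03166 L/cmH2O = 0.2467 s.
t = −τ·ln(1 − 0.92) = −0.2467·ln(0.08) = 0.6231 s.

0.62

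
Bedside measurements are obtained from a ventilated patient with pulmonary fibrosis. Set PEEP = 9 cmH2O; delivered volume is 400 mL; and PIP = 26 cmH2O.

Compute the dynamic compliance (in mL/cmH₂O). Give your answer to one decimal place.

23.5

Dynamic compliance = Vt / (PIP − PEEP) = 400 / (26 − 9) = 400 / 17.0 = 23.529 mL/cmH2O.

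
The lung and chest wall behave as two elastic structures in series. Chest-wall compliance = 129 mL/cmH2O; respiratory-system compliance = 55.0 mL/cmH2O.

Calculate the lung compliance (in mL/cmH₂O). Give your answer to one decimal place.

95.9

1/CL = 1/Crs − 1/Ccw.
1/CL = 1/55.0 − 1/129 = 0.01043.
CL = 95.877 mL/cmH2O.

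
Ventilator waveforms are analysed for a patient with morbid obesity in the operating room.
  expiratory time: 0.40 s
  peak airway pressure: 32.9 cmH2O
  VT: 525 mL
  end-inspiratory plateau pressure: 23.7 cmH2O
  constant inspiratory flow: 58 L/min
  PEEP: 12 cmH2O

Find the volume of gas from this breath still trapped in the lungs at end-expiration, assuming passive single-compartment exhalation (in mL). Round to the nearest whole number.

Flow: 58 L/min ÷ 60 = 0.9667 L/s.
R = (PIP − Pplat)/V̇ = (32.9 − 23.7) / 0.9667 = 9.2/0.9667 = 9.517 cmH2O·s/L.
C = Vt/(Pplat − PEEP) = 525.0 / (23.7 − 12) = 525.0/11.7 = 44.872 mL/cmH2O.
τ = R × C = 9.517 × 0.04487 L/cmH2O = 0.427 s.
Fraction remaining = e^(−Te/τ) = e^(−0.40/0.427) = 0.3919.
Trapped volume = 525.0 × 0.3919 = 205.75 mL.

206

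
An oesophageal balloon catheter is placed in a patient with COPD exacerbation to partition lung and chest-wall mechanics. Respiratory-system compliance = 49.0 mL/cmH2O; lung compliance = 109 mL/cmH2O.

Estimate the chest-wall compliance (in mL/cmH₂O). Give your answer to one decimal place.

1/Ccw = 1/Crs − 1/CL.
1/Ccw = 1/49.0 − 1/109 = 0.01123.
Ccw = 89.047 mL/cmH2O.

89.0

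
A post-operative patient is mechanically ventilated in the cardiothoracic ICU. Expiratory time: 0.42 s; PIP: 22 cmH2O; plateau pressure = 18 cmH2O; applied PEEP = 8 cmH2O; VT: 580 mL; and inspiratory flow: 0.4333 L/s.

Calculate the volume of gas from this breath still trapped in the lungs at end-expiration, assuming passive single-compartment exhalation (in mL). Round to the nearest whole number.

265

R = (PIP − Pplat)/V̇ = (22 − 18) / 0.4333 = 4.0/0.4333 = 9.231 cmH2O·s/L.
C = Vt/(Pplat − PEEP) = 580.0 / (18 − 8) = 580.0/10.0 = 58.0 mL/cmH2O.
τ = R × C = 9.231 × 0.058 L/cmH2O = 0.5354 s.
Fraction remaining = e^(−Te/τ) = e^(−0.42/0.5354) = 0.4564.
Trapped volume = 580.0 × 0.4564 = 264.71 mL.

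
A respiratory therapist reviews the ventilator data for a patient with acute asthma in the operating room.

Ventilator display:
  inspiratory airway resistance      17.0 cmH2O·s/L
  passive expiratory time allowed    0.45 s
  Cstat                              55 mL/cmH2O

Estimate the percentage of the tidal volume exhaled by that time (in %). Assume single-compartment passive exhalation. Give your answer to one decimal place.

τ = R × C = 17.0 × 55 mL/cmH2O = 17.0 × 0.055 L/cmH2O = 0.935 s.
Passive exhalation: V(t)/V₀ = e^(−t/τ) = e^(−0.45/0.935) = 0.618.
Fraction exhaled = 1 − 0.618 = 0.382 → 38.2%.

38.2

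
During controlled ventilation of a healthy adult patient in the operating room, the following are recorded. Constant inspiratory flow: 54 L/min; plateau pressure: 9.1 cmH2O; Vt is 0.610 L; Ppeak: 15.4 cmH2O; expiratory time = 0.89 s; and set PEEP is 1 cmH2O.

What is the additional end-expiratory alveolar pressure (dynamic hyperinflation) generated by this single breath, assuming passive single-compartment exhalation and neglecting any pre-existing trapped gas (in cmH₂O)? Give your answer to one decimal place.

Flow: 54 L/min ÷ 60 = 0.9 L/s.
R = (PIP − Pplat)/V̇ = (15.4 − 9.1) / 0.9 = 6.3/0.9 = 7.0 cmH2O·s/L.
C = Vt/(Pplat − PEEP) = 610.0 / (9.1 − 1) = 610.0/8.1 = 75.309 mL/cmH2O.
τ = R × C = 7.0 × 0.07531 L/cmH2O = 0.5272 s.
Fraction remaining = e^(−Te/τ) = e^(−0.89/0.5272) = 0.1849; trapped volume = 610.0 × 0.1849 = 112.79 mL.
Additional alveolar pressure from trapping ≈ V_trapped / C = 112.79 / 75.309 = 1.498 cmH2O.

1.5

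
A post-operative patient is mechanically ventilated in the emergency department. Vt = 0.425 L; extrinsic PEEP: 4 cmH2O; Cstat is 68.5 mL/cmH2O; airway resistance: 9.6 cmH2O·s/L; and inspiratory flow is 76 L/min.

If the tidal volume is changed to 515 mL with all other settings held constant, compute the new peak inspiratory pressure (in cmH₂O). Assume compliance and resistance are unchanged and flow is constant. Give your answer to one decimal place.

23.7

Flow: 76 L/min ÷ 60 = 1.2667 L/s.
PIP = Vt/C + R·V̇ + PEEP (constant-flow equation of motion).
Only the elastic term changes: ΔPIP = ΔVt / C = (515 − 425) / 68.5 = 1.314 cmH2O.
Original PIP = 425/68.5 + 9.6×1.2667 + 4 = 22.365 cmH2O; new PIP = 22.365 + (1.314) = 23.679 cmH2O.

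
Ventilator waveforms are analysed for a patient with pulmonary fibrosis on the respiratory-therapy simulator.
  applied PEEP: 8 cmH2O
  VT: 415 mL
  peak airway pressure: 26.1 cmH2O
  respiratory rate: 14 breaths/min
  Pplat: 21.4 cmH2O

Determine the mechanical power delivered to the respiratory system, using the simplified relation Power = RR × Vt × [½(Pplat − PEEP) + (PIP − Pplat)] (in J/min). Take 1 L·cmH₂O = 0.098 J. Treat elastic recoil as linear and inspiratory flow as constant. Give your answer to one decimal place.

Per-breath work = Vt × [½(Pplat−PEEP) + (PIP−Pplat)] = 0.415 × [0.5×13.4 + 4.7] = 0.415 × 11.4 = 4.731 L·cmH2O.
Power = 14 × 4.731 = 66.234 L·cmH2O/min.
× 0.098 J/(L·cmH2O) → 6.491 J/min.

6.5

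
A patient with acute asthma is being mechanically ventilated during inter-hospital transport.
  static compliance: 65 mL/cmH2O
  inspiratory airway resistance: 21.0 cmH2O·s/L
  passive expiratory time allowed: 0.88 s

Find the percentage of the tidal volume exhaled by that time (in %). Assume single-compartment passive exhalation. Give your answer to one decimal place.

47.5

τ = R × C = 21.0 × 65 mL/cmH2O = 21.0 × 0.065 L/cmH2O = 1.365 s.
Passive exhalation: V(t)/V₀ = e^(−t/τ) = e^(−0.88/1.365) = 0.5248.
Fraction exhaled = 1 − 0.5248 = 0.4752 → 47.52%.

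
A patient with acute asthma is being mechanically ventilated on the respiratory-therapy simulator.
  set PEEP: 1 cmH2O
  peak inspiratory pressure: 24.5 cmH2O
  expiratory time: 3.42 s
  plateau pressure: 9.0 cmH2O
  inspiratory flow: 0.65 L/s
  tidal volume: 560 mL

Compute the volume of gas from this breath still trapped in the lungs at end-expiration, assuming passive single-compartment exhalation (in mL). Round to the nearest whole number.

72

R = (PIP − Pplat)/V̇ = (24.5 − 9.0) / 0.65 = 15.5/0.65 = 23.846 cmH2O·s/L.
C = Vt/(Pplat − PEEP) = 560.0 / (9.0 − 1) = 560.0/8.0 = 70.0 mL/cmH2O.
τ = R × C = 23.846 × 0.07 L/cmH2O = 1.669 s.
Fraction remaining = e^(−Te/τ) = e^(−3.42/1.669) = 0.1288.
Trapped volume = 560.0 × 0.1288 = 72.128 mL.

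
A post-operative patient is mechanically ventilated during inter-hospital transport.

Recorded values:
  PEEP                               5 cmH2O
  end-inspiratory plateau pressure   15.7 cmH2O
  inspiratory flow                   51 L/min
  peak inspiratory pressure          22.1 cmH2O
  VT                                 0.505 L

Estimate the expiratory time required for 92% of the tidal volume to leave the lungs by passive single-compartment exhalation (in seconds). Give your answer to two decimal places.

Flow: 51 L/min ÷ 60 = 0.85 L/s.
R = (PIP − Pplat)/V̇ = (22.1 − 15.7) / 0.85 = 6.4/0.85 = 7.529 cmH2O·s/L.
C = Vt/(Pplat − PEEP) = 505.0 / (15.7 − 5) = 505.0/10.7 = 47.196 mL/cmH2O.
τ = R × C = 7.529 × 0.0472 L/cmH2O = 0.3554 s.
t = −τ·ln(1 − 0.92) = −0.3554·ln(0.08) = 0.8976 s.

0.90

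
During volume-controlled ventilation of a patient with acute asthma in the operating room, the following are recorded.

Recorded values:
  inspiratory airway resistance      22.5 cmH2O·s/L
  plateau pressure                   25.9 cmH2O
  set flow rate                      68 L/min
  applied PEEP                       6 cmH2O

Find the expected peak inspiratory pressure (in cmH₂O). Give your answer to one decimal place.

51.4

Flow: 68 L/min ÷ 60 = 1.1333 L/s.
PIP = Pplat + Raw × flow = 25.9 + 22.5 × 1.1333 = 25.9 + 25.499 = 51.399 cmH2O.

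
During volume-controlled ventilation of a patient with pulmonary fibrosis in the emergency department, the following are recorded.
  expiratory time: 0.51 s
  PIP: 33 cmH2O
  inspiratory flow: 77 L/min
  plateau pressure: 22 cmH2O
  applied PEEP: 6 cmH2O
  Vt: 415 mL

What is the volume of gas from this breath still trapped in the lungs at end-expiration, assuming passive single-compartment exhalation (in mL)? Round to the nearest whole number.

42

Flow: 77 L/min ÷ 60 = 1.2833 L/s.
R = (PIP − Pplat)/V̇ = (33 − 22) / 1.2833 = 11.0/1.2833 = 8.572 cmH2O·s/L.
C = Vt/(Pplat − PEEP) = 415.0 / (22 − 6) = 415.0/16.0 = 25.938 mL/cmH2O.
τ = R × C = 8.572 × 0.02594 L/cmH2O = 0.2224 s.
Fraction remaining = e^(−Te/τ) = e^(−0.51/0.2224) = 0.1009.
Trapped volume = 415.0 × 0.1009 = 41.874 mL.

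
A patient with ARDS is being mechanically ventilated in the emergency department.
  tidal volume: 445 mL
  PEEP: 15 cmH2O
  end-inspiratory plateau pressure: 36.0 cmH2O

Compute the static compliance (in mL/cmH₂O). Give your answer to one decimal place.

Cstat = Vt / (Pplat − PEEP) = 445 / (36.0 − 15) = 445 / 21.0 = 21.19 mL/cmH2O.

21.2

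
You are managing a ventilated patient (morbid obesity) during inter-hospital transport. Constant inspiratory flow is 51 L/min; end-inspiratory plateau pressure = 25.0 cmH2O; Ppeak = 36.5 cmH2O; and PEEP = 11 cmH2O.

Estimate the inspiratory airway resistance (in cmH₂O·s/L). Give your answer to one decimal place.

Flow: 51 L/min ÷ 60 = 0.85 L/s.
Raw = (PIP − Pplat) / flow = (36.5 − 25.0) / 0.85 = 11.5 / 0.85 = 13.529 cmH2O·s/L.

13.5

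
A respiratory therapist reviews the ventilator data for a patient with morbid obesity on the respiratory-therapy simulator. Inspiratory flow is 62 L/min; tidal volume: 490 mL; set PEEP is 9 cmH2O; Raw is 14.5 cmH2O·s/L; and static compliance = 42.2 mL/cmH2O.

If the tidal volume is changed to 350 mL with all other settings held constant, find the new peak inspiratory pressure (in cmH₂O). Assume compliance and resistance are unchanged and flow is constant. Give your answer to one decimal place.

32.3

Flow: 62 L/min ÷ 60 = 1.0333 L/s.
PIP = Vt/C + R·V̇ + PEEP (constant-flow equation of motion).
Only the elastic term changes: ΔPIP = ΔVt / C = (350 − 490) / 42.2 = -3.318 cmH2O.
Original PIP = 490/42.2 + 14.5×1.0333 + 9 = 35.594 cmH2O; new PIP = 35.594 + (-3.318) = 32.276 cmH2O.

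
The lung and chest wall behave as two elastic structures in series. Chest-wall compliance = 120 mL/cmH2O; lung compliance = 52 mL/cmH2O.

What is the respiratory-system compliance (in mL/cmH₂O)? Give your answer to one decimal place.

36.3

Lung and chest wall are elastances in series: 1/Crs = 1/CL + 1/Ccw.
1/Crs = 1/52 + 1/120 = 0.02756.
Crs = 36.284 mL/cmH2O.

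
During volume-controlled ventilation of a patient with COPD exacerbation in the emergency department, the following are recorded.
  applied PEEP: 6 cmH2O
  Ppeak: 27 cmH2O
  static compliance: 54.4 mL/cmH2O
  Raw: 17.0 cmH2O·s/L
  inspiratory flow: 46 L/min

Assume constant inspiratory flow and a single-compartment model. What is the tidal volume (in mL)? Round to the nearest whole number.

433

Flow: 46 L/min ÷ 60 = 0.7667 L/s.
Equation of motion (constant flow): PIP = Vt/C + R·V̇ + PEEP.
Vt/C = PIP − R·V̇ − PEEP = 27 − 13.034 − 6 = 7.966 cmH2O.
Vt = C × 7.966 = 54.4 × 7.966 = 433.35 mL.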